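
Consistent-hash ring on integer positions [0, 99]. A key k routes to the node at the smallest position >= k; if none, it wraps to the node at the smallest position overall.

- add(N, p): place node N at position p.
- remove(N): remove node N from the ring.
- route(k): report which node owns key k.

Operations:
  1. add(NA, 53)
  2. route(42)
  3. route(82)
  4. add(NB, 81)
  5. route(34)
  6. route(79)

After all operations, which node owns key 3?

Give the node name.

Op 1: add NA@53 -> ring=[53:NA]
Op 2: route key 42: smallest pos >= 42 is 53 -> NA
Op 3: route key 82: none >= 82, wrap to smallest pos 53 -> NA
Op 4: add NB@81 -> ring=[53:NA,81:NB]
Op 5: route key 34: smallest pos >= 34 is 53 -> NA
Op 6: route key 79: smallest pos >= 79 is 81 -> NB
Final route key 3: smallest pos >= 3 is 53 -> NA

Answer: NA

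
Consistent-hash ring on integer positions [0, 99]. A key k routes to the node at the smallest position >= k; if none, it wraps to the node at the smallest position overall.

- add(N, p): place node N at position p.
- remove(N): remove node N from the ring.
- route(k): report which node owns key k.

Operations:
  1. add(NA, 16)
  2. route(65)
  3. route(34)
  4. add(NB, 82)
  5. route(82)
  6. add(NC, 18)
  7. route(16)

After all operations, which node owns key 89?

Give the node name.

Op 1: add NA@16 -> ring=[16:NA]
Op 2: route key 65: none >= 65, wrap to smallest pos 16 -> NA
Op 3: route key 34: none >= 34, wrap to smallest pos 16 -> NA
Op 4: add NB@82 -> ring=[16:NA,82:NB]
Op 5: route key 82: smallest pos >= 82 is 82 -> NB
Op 6: add NC@18 -> ring=[16:NA,18:NC,82:NB]
Op 7: route key 16: smallest pos >= 16 is 16 -> NA
Final route key 89: none >= 89, wrap to smallest pos 16 -> NA

Answer: NA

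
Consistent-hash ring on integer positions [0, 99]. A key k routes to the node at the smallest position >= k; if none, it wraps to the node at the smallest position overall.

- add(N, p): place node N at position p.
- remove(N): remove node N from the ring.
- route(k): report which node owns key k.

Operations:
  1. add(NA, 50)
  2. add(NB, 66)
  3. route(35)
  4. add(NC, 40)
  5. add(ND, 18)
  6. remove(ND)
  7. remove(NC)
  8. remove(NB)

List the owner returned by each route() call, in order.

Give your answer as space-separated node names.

Answer: NA

Derivation:
Op 1: add NA@50 -> ring=[50:NA]
Op 2: add NB@66 -> ring=[50:NA,66:NB]
Op 3: route key 35: smallest pos >= 35 is 50 -> NA
Op 4: add NC@40 -> ring=[40:NC,50:NA,66:NB]
Op 5: add ND@18 -> ring=[18:ND,40:NC,50:NA,66:NB]
Op 6: remove ND -> ring=[40:NC,50:NA,66:NB]
Op 7: remove NC -> ring=[50:NA,66:NB]
Op 8: remove NB -> ring=[50:NA]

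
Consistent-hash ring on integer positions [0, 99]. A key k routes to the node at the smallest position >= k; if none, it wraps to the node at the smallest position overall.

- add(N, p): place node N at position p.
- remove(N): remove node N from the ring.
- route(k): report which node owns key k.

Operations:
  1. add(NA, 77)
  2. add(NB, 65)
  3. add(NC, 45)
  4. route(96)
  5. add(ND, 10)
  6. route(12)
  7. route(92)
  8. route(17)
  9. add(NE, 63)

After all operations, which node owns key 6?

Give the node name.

Op 1: add NA@77 -> ring=[77:NA]
Op 2: add NB@65 -> ring=[65:NB,77:NA]
Op 3: add NC@45 -> ring=[45:NC,65:NB,77:NA]
Op 4: route key 96: none >= 96, wrap to smallest pos 45 -> NC
Op 5: add ND@10 -> ring=[10:ND,45:NC,65:NB,77:NA]
Op 6: route key 12: smallest pos >= 12 is 45 -> NC
Op 7: route key 92: none >= 92, wrap to smallest pos 10 -> ND
Op 8: route key 17: smallest pos >= 17 is 45 -> NC
Op 9: add NE@63 -> ring=[10:ND,45:NC,63:NE,65:NB,77:NA]
Final route key 6: smallest pos >= 6 is 10 -> ND

Answer: ND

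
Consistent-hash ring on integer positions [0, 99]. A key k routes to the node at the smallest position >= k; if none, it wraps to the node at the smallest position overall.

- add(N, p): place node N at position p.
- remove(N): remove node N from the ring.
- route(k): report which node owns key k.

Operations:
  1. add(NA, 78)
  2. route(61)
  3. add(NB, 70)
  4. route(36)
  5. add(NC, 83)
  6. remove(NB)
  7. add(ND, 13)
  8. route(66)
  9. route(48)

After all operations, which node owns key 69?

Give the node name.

Answer: NA

Derivation:
Op 1: add NA@78 -> ring=[78:NA]
Op 2: route key 61: smallest pos >= 61 is 78 -> NA
Op 3: add NB@70 -> ring=[70:NB,78:NA]
Op 4: route key 36: smallest pos >= 36 is 70 -> NB
Op 5: add NC@83 -> ring=[70:NB,78:NA,83:NC]
Op 6: remove NB -> ring=[78:NA,83:NC]
Op 7: add ND@13 -> ring=[13:ND,78:NA,83:NC]
Op 8: route key 66: smallest pos >= 66 is 78 -> NA
Op 9: route key 48: smallest pos >= 48 is 78 -> NA
Final route key 69: smallest pos >= 69 is 78 -> NA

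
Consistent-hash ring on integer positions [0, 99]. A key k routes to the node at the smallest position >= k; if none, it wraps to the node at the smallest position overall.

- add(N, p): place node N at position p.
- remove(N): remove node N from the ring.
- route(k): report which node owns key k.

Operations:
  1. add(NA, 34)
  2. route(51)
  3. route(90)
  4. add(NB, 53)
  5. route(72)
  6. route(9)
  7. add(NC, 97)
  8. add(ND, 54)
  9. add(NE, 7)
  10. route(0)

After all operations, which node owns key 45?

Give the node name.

Answer: NB

Derivation:
Op 1: add NA@34 -> ring=[34:NA]
Op 2: route key 51: none >= 51, wrap to smallest pos 34 -> NA
Op 3: route key 90: none >= 90, wrap to smallest pos 34 -> NA
Op 4: add NB@53 -> ring=[34:NA,53:NB]
Op 5: route key 72: none >= 72, wrap to smallest pos 34 -> NA
Op 6: route key 9: smallest pos >= 9 is 34 -> NA
Op 7: add NC@97 -> ring=[34:NA,53:NB,97:NC]
Op 8: add ND@54 -> ring=[34:NA,53:NB,54:ND,97:NC]
Op 9: add NE@7 -> ring=[7:NE,34:NA,53:NB,54:ND,97:NC]
Op 10: route key 0: smallest pos >= 0 is 7 -> NE
Final route key 45: smallest pos >= 45 is 53 -> NB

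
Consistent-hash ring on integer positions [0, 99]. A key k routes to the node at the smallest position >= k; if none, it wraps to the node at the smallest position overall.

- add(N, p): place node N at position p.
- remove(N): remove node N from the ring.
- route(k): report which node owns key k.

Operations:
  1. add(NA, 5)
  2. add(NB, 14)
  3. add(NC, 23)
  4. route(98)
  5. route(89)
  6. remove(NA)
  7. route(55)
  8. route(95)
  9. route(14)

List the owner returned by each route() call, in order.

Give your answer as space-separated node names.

Op 1: add NA@5 -> ring=[5:NA]
Op 2: add NB@14 -> ring=[5:NA,14:NB]
Op 3: add NC@23 -> ring=[5:NA,14:NB,23:NC]
Op 4: route key 98: none >= 98, wrap to smallest pos 5 -> NA
Op 5: route key 89: none >= 89, wrap to smallest pos 5 -> NA
Op 6: remove NA -> ring=[14:NB,23:NC]
Op 7: route key 55: none >= 55, wrap to smallest pos 14 -> NB
Op 8: route key 95: none >= 95, wrap to smallest pos 14 -> NB
Op 9: route key 14: smallest pos >= 14 is 14 -> NB

Answer: NA NA NB NB NB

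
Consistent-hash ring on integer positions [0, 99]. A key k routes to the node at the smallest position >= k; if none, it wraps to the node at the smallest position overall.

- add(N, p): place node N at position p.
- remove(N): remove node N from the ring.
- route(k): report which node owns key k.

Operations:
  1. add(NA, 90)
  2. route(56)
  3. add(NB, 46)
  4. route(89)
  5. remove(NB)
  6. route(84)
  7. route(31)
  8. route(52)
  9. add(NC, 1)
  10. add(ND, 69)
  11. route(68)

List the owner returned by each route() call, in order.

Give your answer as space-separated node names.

Answer: NA NA NA NA NA ND

Derivation:
Op 1: add NA@90 -> ring=[90:NA]
Op 2: route key 56: smallest pos >= 56 is 90 -> NA
Op 3: add NB@46 -> ring=[46:NB,90:NA]
Op 4: route key 89: smallest pos >= 89 is 90 -> NA
Op 5: remove NB -> ring=[90:NA]
Op 6: route key 84: smallest pos >= 84 is 90 -> NA
Op 7: route key 31: smallest pos >= 31 is 90 -> NA
Op 8: route key 52: smallest pos >= 52 is 90 -> NA
Op 9: add NC@1 -> ring=[1:NC,90:NA]
Op 10: add ND@69 -> ring=[1:NC,69:ND,90:NA]
Op 11: route key 68: smallest pos >= 68 is 69 -> ND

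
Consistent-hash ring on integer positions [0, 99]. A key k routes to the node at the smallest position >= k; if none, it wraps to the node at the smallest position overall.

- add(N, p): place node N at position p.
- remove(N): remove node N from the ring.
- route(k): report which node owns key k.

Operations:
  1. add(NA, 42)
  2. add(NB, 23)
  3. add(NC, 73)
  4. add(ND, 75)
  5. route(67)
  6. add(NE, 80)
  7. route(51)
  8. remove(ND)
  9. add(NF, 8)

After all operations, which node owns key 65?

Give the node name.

Answer: NC

Derivation:
Op 1: add NA@42 -> ring=[42:NA]
Op 2: add NB@23 -> ring=[23:NB,42:NA]
Op 3: add NC@73 -> ring=[23:NB,42:NA,73:NC]
Op 4: add ND@75 -> ring=[23:NB,42:NA,73:NC,75:ND]
Op 5: route key 67: smallest pos >= 67 is 73 -> NC
Op 6: add NE@80 -> ring=[23:NB,42:NA,73:NC,75:ND,80:NE]
Op 7: route key 51: smallest pos >= 51 is 73 -> NC
Op 8: remove ND -> ring=[23:NB,42:NA,73:NC,80:NE]
Op 9: add NF@8 -> ring=[8:NF,23:NB,42:NA,73:NC,80:NE]
Final route key 65: smallest pos >= 65 is 73 -> NC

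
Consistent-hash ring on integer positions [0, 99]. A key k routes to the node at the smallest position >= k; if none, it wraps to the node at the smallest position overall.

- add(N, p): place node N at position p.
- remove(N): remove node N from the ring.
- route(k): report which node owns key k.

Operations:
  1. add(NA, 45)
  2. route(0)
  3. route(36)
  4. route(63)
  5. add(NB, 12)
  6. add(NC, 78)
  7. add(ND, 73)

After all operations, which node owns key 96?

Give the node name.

Answer: NB

Derivation:
Op 1: add NA@45 -> ring=[45:NA]
Op 2: route key 0: smallest pos >= 0 is 45 -> NA
Op 3: route key 36: smallest pos >= 36 is 45 -> NA
Op 4: route key 63: none >= 63, wrap to smallest pos 45 -> NA
Op 5: add NB@12 -> ring=[12:NB,45:NA]
Op 6: add NC@78 -> ring=[12:NB,45:NA,78:NC]
Op 7: add ND@73 -> ring=[12:NB,45:NA,73:ND,78:NC]
Final route key 96: none >= 96, wrap to smallest pos 12 -> NB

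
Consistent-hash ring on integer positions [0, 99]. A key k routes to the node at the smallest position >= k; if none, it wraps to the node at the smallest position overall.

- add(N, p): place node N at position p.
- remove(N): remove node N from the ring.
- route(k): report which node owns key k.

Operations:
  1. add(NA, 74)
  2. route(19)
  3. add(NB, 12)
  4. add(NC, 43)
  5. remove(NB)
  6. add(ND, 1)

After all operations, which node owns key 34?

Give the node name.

Answer: NC

Derivation:
Op 1: add NA@74 -> ring=[74:NA]
Op 2: route key 19: smallest pos >= 19 is 74 -> NA
Op 3: add NB@12 -> ring=[12:NB,74:NA]
Op 4: add NC@43 -> ring=[12:NB,43:NC,74:NA]
Op 5: remove NB -> ring=[43:NC,74:NA]
Op 6: add ND@1 -> ring=[1:ND,43:NC,74:NA]
Final route key 34: smallest pos >= 34 is 43 -> NC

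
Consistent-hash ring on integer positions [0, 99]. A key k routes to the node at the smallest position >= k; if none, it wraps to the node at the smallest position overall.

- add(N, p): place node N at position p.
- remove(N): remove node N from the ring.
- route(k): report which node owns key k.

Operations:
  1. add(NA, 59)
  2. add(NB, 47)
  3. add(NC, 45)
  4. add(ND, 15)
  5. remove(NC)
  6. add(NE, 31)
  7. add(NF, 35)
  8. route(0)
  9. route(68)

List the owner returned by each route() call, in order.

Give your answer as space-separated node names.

Op 1: add NA@59 -> ring=[59:NA]
Op 2: add NB@47 -> ring=[47:NB,59:NA]
Op 3: add NC@45 -> ring=[45:NC,47:NB,59:NA]
Op 4: add ND@15 -> ring=[15:ND,45:NC,47:NB,59:NA]
Op 5: remove NC -> ring=[15:ND,47:NB,59:NA]
Op 6: add NE@31 -> ring=[15:ND,31:NE,47:NB,59:NA]
Op 7: add NF@35 -> ring=[15:ND,31:NE,35:NF,47:NB,59:NA]
Op 8: route key 0: smallest pos >= 0 is 15 -> ND
Op 9: route key 68: none >= 68, wrap to smallest pos 15 -> ND

Answer: ND ND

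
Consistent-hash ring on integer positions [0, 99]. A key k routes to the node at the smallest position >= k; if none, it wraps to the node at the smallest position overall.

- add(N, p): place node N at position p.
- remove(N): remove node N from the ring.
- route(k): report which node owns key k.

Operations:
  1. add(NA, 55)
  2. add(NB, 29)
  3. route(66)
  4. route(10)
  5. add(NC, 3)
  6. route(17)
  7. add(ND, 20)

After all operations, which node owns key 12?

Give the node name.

Answer: ND

Derivation:
Op 1: add NA@55 -> ring=[55:NA]
Op 2: add NB@29 -> ring=[29:NB,55:NA]
Op 3: route key 66: none >= 66, wrap to smallest pos 29 -> NB
Op 4: route key 10: smallest pos >= 10 is 29 -> NB
Op 5: add NC@3 -> ring=[3:NC,29:NB,55:NA]
Op 6: route key 17: smallest pos >= 17 is 29 -> NB
Op 7: add ND@20 -> ring=[3:NC,20:ND,29:NB,55:NA]
Final route key 12: smallest pos >= 12 is 20 -> ND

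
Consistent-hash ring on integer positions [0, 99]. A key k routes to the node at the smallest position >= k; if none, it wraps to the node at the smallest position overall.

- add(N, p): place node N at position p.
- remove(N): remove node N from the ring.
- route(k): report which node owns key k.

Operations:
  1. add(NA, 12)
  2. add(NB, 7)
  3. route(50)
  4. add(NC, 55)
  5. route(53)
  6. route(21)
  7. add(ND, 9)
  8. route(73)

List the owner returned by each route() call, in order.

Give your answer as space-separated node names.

Op 1: add NA@12 -> ring=[12:NA]
Op 2: add NB@7 -> ring=[7:NB,12:NA]
Op 3: route key 50: none >= 50, wrap to smallest pos 7 -> NB
Op 4: add NC@55 -> ring=[7:NB,12:NA,55:NC]
Op 5: route key 53: smallest pos >= 53 is 55 -> NC
Op 6: route key 21: smallest pos >= 21 is 55 -> NC
Op 7: add ND@9 -> ring=[7:NB,9:ND,12:NA,55:NC]
Op 8: route key 73: none >= 73, wrap to smallest pos 7 -> NB

Answer: NB NC NC NB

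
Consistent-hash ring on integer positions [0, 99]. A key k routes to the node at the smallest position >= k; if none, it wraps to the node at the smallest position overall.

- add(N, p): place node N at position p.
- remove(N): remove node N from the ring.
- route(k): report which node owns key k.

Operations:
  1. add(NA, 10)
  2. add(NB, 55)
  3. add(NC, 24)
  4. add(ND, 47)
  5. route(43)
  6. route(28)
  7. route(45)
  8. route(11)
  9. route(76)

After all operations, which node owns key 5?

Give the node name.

Answer: NA

Derivation:
Op 1: add NA@10 -> ring=[10:NA]
Op 2: add NB@55 -> ring=[10:NA,55:NB]
Op 3: add NC@24 -> ring=[10:NA,24:NC,55:NB]
Op 4: add ND@47 -> ring=[10:NA,24:NC,47:ND,55:NB]
Op 5: route key 43: smallest pos >= 43 is 47 -> ND
Op 6: route key 28: smallest pos >= 28 is 47 -> ND
Op 7: route key 45: smallest pos >= 45 is 47 -> ND
Op 8: route key 11: smallest pos >= 11 is 24 -> NC
Op 9: route key 76: none >= 76, wrap to smallest pos 10 -> NA
Final route key 5: smallest pos >= 5 is 10 -> NA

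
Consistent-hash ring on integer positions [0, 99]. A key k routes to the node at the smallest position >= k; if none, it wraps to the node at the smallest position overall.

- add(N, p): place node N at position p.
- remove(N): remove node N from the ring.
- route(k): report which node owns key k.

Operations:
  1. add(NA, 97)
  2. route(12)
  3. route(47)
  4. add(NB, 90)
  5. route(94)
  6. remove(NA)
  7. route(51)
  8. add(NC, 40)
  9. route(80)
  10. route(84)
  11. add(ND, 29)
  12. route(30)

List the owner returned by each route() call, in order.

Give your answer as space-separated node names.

Answer: NA NA NA NB NB NB NC

Derivation:
Op 1: add NA@97 -> ring=[97:NA]
Op 2: route key 12: smallest pos >= 12 is 97 -> NA
Op 3: route key 47: smallest pos >= 47 is 97 -> NA
Op 4: add NB@90 -> ring=[90:NB,97:NA]
Op 5: route key 94: smallest pos >= 94 is 97 -> NA
Op 6: remove NA -> ring=[90:NB]
Op 7: route key 51: smallest pos >= 51 is 90 -> NB
Op 8: add NC@40 -> ring=[40:NC,90:NB]
Op 9: route key 80: smallest pos >= 80 is 90 -> NB
Op 10: route key 84: smallest pos >= 84 is 90 -> NB
Op 11: add ND@29 -> ring=[29:ND,40:NC,90:NB]
Op 12: route key 30: smallest pos >= 30 is 40 -> NC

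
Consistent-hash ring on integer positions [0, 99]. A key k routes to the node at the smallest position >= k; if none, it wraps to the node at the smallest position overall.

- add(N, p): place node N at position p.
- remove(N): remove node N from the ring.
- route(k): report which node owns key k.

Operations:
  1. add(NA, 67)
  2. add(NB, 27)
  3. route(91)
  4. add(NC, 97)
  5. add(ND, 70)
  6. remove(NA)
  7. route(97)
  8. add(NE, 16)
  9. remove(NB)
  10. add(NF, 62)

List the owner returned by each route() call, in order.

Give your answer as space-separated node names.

Op 1: add NA@67 -> ring=[67:NA]
Op 2: add NB@27 -> ring=[27:NB,67:NA]
Op 3: route key 91: none >= 91, wrap to smallest pos 27 -> NB
Op 4: add NC@97 -> ring=[27:NB,67:NA,97:NC]
Op 5: add ND@70 -> ring=[27:NB,67:NA,70:ND,97:NC]
Op 6: remove NA -> ring=[27:NB,70:ND,97:NC]
Op 7: route key 97: smallest pos >= 97 is 97 -> NC
Op 8: add NE@16 -> ring=[16:NE,27:NB,70:ND,97:NC]
Op 9: remove NB -> ring=[16:NE,70:ND,97:NC]
Op 10: add NF@62 -> ring=[16:NE,62:NF,70:ND,97:NC]

Answer: NB NC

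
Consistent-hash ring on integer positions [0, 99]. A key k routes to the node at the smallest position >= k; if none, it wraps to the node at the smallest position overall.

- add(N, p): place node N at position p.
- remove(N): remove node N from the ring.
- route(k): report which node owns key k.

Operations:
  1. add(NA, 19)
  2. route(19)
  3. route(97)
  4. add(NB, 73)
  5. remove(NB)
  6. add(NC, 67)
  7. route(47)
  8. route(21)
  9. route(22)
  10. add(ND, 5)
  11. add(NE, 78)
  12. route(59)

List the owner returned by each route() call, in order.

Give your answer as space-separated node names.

Op 1: add NA@19 -> ring=[19:NA]
Op 2: route key 19: smallest pos >= 19 is 19 -> NA
Op 3: route key 97: none >= 97, wrap to smallest pos 19 -> NA
Op 4: add NB@73 -> ring=[19:NA,73:NB]
Op 5: remove NB -> ring=[19:NA]
Op 6: add NC@67 -> ring=[19:NA,67:NC]
Op 7: route key 47: smallest pos >= 47 is 67 -> NC
Op 8: route key 21: smallest pos >= 21 is 67 -> NC
Op 9: route key 22: smallest pos >= 22 is 67 -> NC
Op 10: add ND@5 -> ring=[5:ND,19:NA,67:NC]
Op 11: add NE@78 -> ring=[5:ND,19:NA,67:NC,78:NE]
Op 12: route key 59: smallest pos >= 59 is 67 -> NC

Answer: NA NA NC NC NC NC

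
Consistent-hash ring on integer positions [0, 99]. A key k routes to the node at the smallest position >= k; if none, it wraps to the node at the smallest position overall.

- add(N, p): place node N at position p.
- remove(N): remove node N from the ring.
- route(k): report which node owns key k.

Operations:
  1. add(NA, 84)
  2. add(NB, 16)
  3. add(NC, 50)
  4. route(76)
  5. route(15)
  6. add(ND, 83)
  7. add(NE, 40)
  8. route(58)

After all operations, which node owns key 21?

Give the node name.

Answer: NE

Derivation:
Op 1: add NA@84 -> ring=[84:NA]
Op 2: add NB@16 -> ring=[16:NB,84:NA]
Op 3: add NC@50 -> ring=[16:NB,50:NC,84:NA]
Op 4: route key 76: smallest pos >= 76 is 84 -> NA
Op 5: route key 15: smallest pos >= 15 is 16 -> NB
Op 6: add ND@83 -> ring=[16:NB,50:NC,83:ND,84:NA]
Op 7: add NE@40 -> ring=[16:NB,40:NE,50:NC,83:ND,84:NA]
Op 8: route key 58: smallest pos >= 58 is 83 -> ND
Final route key 21: smallest pos >= 21 is 40 -> NE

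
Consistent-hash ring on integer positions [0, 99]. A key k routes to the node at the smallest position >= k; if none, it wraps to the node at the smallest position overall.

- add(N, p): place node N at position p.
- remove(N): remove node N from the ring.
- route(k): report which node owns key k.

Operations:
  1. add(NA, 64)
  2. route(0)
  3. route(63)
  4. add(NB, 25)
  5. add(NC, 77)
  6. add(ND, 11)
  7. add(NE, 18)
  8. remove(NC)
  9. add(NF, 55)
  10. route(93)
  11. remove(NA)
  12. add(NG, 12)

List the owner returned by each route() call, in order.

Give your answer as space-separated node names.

Op 1: add NA@64 -> ring=[64:NA]
Op 2: route key 0: smallest pos >= 0 is 64 -> NA
Op 3: route key 63: smallest pos >= 63 is 64 -> NA
Op 4: add NB@25 -> ring=[25:NB,64:NA]
Op 5: add NC@77 -> ring=[25:NB,64:NA,77:NC]
Op 6: add ND@11 -> ring=[11:ND,25:NB,64:NA,77:NC]
Op 7: add NE@18 -> ring=[11:ND,18:NE,25:NB,64:NA,77:NC]
Op 8: remove NC -> ring=[11:ND,18:NE,25:NB,64:NA]
Op 9: add NF@55 -> ring=[11:ND,18:NE,25:NB,55:NF,64:NA]
Op 10: route key 93: none >= 93, wrap to smallest pos 11 -> ND
Op 11: remove NA -> ring=[11:ND,18:NE,25:NB,55:NF]
Op 12: add NG@12 -> ring=[11:ND,12:NG,18:NE,25:NB,55:NF]

Answer: NA NA ND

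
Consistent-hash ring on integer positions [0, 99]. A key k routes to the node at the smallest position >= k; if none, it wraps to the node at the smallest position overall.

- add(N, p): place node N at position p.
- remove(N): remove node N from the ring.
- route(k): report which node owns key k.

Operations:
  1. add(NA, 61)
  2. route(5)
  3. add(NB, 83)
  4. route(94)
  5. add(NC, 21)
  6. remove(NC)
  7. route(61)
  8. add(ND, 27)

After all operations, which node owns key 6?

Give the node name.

Op 1: add NA@61 -> ring=[61:NA]
Op 2: route key 5: smallest pos >= 5 is 61 -> NA
Op 3: add NB@83 -> ring=[61:NA,83:NB]
Op 4: route key 94: none >= 94, wrap to smallest pos 61 -> NA
Op 5: add NC@21 -> ring=[21:NC,61:NA,83:NB]
Op 6: remove NC -> ring=[61:NA,83:NB]
Op 7: route key 61: smallest pos >= 61 is 61 -> NA
Op 8: add ND@27 -> ring=[27:ND,61:NA,83:NB]
Final route key 6: smallest pos >= 6 is 27 -> ND

Answer: ND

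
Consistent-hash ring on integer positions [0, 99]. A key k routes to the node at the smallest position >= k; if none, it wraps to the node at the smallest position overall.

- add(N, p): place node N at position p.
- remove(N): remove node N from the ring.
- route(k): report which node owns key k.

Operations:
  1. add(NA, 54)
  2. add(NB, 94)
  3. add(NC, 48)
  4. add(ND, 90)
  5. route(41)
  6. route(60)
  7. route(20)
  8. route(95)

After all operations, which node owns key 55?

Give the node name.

Op 1: add NA@54 -> ring=[54:NA]
Op 2: add NB@94 -> ring=[54:NA,94:NB]
Op 3: add NC@48 -> ring=[48:NC,54:NA,94:NB]
Op 4: add ND@90 -> ring=[48:NC,54:NA,90:ND,94:NB]
Op 5: route key 41: smallest pos >= 41 is 48 -> NC
Op 6: route key 60: smallest pos >= 60 is 90 -> ND
Op 7: route key 20: smallest pos >= 20 is 48 -> NC
Op 8: route key 95: none >= 95, wrap to smallest pos 48 -> NC
Final route key 55: smallest pos >= 55 is 90 -> ND

Answer: ND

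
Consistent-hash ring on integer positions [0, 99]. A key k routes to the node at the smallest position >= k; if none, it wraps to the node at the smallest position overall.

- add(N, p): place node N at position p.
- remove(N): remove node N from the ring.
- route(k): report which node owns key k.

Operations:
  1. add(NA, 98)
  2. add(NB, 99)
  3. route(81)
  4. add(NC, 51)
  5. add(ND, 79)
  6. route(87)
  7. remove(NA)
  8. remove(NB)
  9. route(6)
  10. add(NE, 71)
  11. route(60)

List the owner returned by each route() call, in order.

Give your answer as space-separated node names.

Answer: NA NA NC NE

Derivation:
Op 1: add NA@98 -> ring=[98:NA]
Op 2: add NB@99 -> ring=[98:NA,99:NB]
Op 3: route key 81: smallest pos >= 81 is 98 -> NA
Op 4: add NC@51 -> ring=[51:NC,98:NA,99:NB]
Op 5: add ND@79 -> ring=[51:NC,79:ND,98:NA,99:NB]
Op 6: route key 87: smallest pos >= 87 is 98 -> NA
Op 7: remove NA -> ring=[51:NC,79:ND,99:NB]
Op 8: remove NB -> ring=[51:NC,79:ND]
Op 9: route key 6: smallest pos >= 6 is 51 -> NC
Op 10: add NE@71 -> ring=[51:NC,71:NE,79:ND]
Op 11: route key 60: smallest pos >= 60 is 71 -> NE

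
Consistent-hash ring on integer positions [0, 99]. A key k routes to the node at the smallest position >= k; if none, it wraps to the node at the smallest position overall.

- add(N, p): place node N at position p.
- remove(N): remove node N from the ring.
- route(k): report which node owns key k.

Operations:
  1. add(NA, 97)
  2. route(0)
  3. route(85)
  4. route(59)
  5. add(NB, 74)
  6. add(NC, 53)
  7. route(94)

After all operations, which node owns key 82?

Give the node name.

Answer: NA

Derivation:
Op 1: add NA@97 -> ring=[97:NA]
Op 2: route key 0: smallest pos >= 0 is 97 -> NA
Op 3: route key 85: smallest pos >= 85 is 97 -> NA
Op 4: route key 59: smallest pos >= 59 is 97 -> NA
Op 5: add NB@74 -> ring=[74:NB,97:NA]
Op 6: add NC@53 -> ring=[53:NC,74:NB,97:NA]
Op 7: route key 94: smallest pos >= 94 is 97 -> NA
Final route key 82: smallest pos >= 82 is 97 -> NA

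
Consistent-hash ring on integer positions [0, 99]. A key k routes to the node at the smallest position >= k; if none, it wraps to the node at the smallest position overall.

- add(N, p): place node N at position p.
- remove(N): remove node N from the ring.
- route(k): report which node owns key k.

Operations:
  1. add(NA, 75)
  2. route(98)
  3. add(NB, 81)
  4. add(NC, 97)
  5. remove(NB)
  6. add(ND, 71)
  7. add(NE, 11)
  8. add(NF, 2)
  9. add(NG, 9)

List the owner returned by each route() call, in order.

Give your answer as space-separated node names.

Op 1: add NA@75 -> ring=[75:NA]
Op 2: route key 98: none >= 98, wrap to smallest pos 75 -> NA
Op 3: add NB@81 -> ring=[75:NA,81:NB]
Op 4: add NC@97 -> ring=[75:NA,81:NB,97:NC]
Op 5: remove NB -> ring=[75:NA,97:NC]
Op 6: add ND@71 -> ring=[71:ND,75:NA,97:NC]
Op 7: add NE@11 -> ring=[11:NE,71:ND,75:NA,97:NC]
Op 8: add NF@2 -> ring=[2:NF,11:NE,71:ND,75:NA,97:NC]
Op 9: add NG@9 -> ring=[2:NF,9:NG,11:NE,71:ND,75:NA,97:NC]

Answer: NA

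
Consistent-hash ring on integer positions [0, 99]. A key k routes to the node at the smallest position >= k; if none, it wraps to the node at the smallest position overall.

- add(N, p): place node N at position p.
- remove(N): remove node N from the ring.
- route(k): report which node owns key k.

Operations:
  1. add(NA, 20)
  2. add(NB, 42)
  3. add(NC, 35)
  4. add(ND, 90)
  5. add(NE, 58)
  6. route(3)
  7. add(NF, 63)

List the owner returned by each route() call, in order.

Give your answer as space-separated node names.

Op 1: add NA@20 -> ring=[20:NA]
Op 2: add NB@42 -> ring=[20:NA,42:NB]
Op 3: add NC@35 -> ring=[20:NA,35:NC,42:NB]
Op 4: add ND@90 -> ring=[20:NA,35:NC,42:NB,90:ND]
Op 5: add NE@58 -> ring=[20:NA,35:NC,42:NB,58:NE,90:ND]
Op 6: route key 3: smallest pos >= 3 is 20 -> NA
Op 7: add NF@63 -> ring=[20:NA,35:NC,42:NB,58:NE,63:NF,90:ND]

Answer: NA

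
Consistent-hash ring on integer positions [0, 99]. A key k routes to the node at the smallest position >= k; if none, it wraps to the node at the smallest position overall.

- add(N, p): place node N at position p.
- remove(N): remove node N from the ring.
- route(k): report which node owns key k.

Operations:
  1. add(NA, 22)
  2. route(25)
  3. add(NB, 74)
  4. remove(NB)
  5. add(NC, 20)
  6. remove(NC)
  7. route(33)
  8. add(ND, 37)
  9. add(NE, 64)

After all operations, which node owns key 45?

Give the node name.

Answer: NE

Derivation:
Op 1: add NA@22 -> ring=[22:NA]
Op 2: route key 25: none >= 25, wrap to smallest pos 22 -> NA
Op 3: add NB@74 -> ring=[22:NA,74:NB]
Op 4: remove NB -> ring=[22:NA]
Op 5: add NC@20 -> ring=[20:NC,22:NA]
Op 6: remove NC -> ring=[22:NA]
Op 7: route key 33: none >= 33, wrap to smallest pos 22 -> NA
Op 8: add ND@37 -> ring=[22:NA,37:ND]
Op 9: add NE@64 -> ring=[22:NA,37:ND,64:NE]
Final route key 45: smallest pos >= 45 is 64 -> NE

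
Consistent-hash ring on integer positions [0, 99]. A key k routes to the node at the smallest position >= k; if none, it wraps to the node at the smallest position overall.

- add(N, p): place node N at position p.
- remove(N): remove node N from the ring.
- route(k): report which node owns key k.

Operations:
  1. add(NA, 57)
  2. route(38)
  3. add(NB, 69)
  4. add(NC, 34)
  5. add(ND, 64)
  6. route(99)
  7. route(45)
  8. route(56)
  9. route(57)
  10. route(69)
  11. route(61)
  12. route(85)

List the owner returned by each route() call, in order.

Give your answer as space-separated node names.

Answer: NA NC NA NA NA NB ND NC

Derivation:
Op 1: add NA@57 -> ring=[57:NA]
Op 2: route key 38: smallest pos >= 38 is 57 -> NA
Op 3: add NB@69 -> ring=[57:NA,69:NB]
Op 4: add NC@34 -> ring=[34:NC,57:NA,69:NB]
Op 5: add ND@64 -> ring=[34:NC,57:NA,64:ND,69:NB]
Op 6: route key 99: none >= 99, wrap to smallest pos 34 -> NC
Op 7: route key 45: smallest pos >= 45 is 57 -> NA
Op 8: route key 56: smallest pos >= 56 is 57 -> NA
Op 9: route key 57: smallest pos >= 57 is 57 -> NA
Op 10: route key 69: smallest pos >= 69 is 69 -> NB
Op 11: route key 61: smallest pos >= 61 is 64 -> ND
Op 12: route key 85: none >= 85, wrap to smallest pos 34 -> NC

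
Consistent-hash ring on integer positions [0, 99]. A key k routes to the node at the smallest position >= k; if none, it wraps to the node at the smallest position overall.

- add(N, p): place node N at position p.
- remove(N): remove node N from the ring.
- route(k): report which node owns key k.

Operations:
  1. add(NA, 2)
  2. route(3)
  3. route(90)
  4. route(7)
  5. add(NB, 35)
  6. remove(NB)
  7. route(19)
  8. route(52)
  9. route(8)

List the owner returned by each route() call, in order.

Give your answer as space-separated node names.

Op 1: add NA@2 -> ring=[2:NA]
Op 2: route key 3: none >= 3, wrap to smallest pos 2 -> NA
Op 3: route key 90: none >= 90, wrap to smallest pos 2 -> NA
Op 4: route key 7: none >= 7, wrap to smallest pos 2 -> NA
Op 5: add NB@35 -> ring=[2:NA,35:NB]
Op 6: remove NB -> ring=[2:NA]
Op 7: route key 19: none >= 19, wrap to smallest pos 2 -> NA
Op 8: route key 52: none >= 52, wrap to smallest pos 2 -> NA
Op 9: route key 8: none >= 8, wrap to smallest pos 2 -> NA

Answer: NA NA NA NA NA NA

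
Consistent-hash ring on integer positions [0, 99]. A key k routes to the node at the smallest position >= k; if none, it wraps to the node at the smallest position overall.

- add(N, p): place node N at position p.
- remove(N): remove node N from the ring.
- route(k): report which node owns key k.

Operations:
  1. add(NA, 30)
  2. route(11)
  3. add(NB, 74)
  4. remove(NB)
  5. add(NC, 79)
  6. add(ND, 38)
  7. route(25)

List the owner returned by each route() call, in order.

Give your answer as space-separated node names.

Op 1: add NA@30 -> ring=[30:NA]
Op 2: route key 11: smallest pos >= 11 is 30 -> NA
Op 3: add NB@74 -> ring=[30:NA,74:NB]
Op 4: remove NB -> ring=[30:NA]
Op 5: add NC@79 -> ring=[30:NA,79:NC]
Op 6: add ND@38 -> ring=[30:NA,38:ND,79:NC]
Op 7: route key 25: smallest pos >= 25 is 30 -> NA

Answer: NA NA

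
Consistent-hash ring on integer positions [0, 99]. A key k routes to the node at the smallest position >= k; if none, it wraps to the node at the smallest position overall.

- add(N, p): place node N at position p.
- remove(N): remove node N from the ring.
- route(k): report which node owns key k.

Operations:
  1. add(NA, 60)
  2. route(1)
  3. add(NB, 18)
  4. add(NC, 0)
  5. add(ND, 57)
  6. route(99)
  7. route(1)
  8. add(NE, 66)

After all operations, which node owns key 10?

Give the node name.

Answer: NB

Derivation:
Op 1: add NA@60 -> ring=[60:NA]
Op 2: route key 1: smallest pos >= 1 is 60 -> NA
Op 3: add NB@18 -> ring=[18:NB,60:NA]
Op 4: add NC@0 -> ring=[0:NC,18:NB,60:NA]
Op 5: add ND@57 -> ring=[0:NC,18:NB,57:ND,60:NA]
Op 6: route key 99: none >= 99, wrap to smallest pos 0 -> NC
Op 7: route key 1: smallest pos >= 1 is 18 -> NB
Op 8: add NE@66 -> ring=[0:NC,18:NB,57:ND,60:NA,66:NE]
Final route key 10: smallest pos >= 10 is 18 -> NB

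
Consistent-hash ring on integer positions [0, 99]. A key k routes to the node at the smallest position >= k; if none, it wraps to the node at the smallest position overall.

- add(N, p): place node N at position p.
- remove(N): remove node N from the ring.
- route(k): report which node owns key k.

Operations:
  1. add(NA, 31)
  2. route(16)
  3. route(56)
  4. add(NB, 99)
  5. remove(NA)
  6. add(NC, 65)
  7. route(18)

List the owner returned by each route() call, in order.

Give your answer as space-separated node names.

Op 1: add NA@31 -> ring=[31:NA]
Op 2: route key 16: smallest pos >= 16 is 31 -> NA
Op 3: route key 56: none >= 56, wrap to smallest pos 31 -> NA
Op 4: add NB@99 -> ring=[31:NA,99:NB]
Op 5: remove NA -> ring=[99:NB]
Op 6: add NC@65 -> ring=[65:NC,99:NB]
Op 7: route key 18: smallest pos >= 18 is 65 -> NC

Answer: NA NA NC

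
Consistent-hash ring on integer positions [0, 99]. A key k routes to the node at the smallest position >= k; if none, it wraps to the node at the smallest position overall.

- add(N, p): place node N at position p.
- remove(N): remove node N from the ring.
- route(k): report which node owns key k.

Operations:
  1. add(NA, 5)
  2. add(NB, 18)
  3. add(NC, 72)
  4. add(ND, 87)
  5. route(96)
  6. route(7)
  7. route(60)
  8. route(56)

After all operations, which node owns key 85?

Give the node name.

Op 1: add NA@5 -> ring=[5:NA]
Op 2: add NB@18 -> ring=[5:NA,18:NB]
Op 3: add NC@72 -> ring=[5:NA,18:NB,72:NC]
Op 4: add ND@87 -> ring=[5:NA,18:NB,72:NC,87:ND]
Op 5: route key 96: none >= 96, wrap to smallest pos 5 -> NA
Op 6: route key 7: smallest pos >= 7 is 18 -> NB
Op 7: route key 60: smallest pos >= 60 is 72 -> NC
Op 8: route key 56: smallest pos >= 56 is 72 -> NC
Final route key 85: smallest pos >= 85 is 87 -> ND

Answer: ND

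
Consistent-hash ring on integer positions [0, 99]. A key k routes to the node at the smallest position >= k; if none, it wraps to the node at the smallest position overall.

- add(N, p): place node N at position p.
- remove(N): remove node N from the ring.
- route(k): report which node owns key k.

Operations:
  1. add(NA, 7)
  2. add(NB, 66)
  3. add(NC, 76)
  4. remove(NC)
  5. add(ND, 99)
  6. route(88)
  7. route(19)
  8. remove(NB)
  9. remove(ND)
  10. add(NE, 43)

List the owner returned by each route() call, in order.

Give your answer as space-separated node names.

Answer: ND NB

Derivation:
Op 1: add NA@7 -> ring=[7:NA]
Op 2: add NB@66 -> ring=[7:NA,66:NB]
Op 3: add NC@76 -> ring=[7:NA,66:NB,76:NC]
Op 4: remove NC -> ring=[7:NA,66:NB]
Op 5: add ND@99 -> ring=[7:NA,66:NB,99:ND]
Op 6: route key 88: smallest pos >= 88 is 99 -> ND
Op 7: route key 19: smallest pos >= 19 is 66 -> NB
Op 8: remove NB -> ring=[7:NA,99:ND]
Op 9: remove ND -> ring=[7:NA]
Op 10: add NE@43 -> ring=[7:NA,43:NE]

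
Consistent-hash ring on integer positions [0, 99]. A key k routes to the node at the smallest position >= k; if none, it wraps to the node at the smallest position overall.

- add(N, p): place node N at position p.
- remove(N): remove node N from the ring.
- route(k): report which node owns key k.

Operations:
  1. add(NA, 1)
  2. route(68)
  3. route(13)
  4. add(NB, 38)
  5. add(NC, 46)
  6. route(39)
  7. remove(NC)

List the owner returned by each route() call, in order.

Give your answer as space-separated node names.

Answer: NA NA NC

Derivation:
Op 1: add NA@1 -> ring=[1:NA]
Op 2: route key 68: none >= 68, wrap to smallest pos 1 -> NA
Op 3: route key 13: none >= 13, wrap to smallest pos 1 -> NA
Op 4: add NB@38 -> ring=[1:NA,38:NB]
Op 5: add NC@46 -> ring=[1:NA,38:NB,46:NC]
Op 6: route key 39: smallest pos >= 39 is 46 -> NC
Op 7: remove NC -> ring=[1:NA,38:NB]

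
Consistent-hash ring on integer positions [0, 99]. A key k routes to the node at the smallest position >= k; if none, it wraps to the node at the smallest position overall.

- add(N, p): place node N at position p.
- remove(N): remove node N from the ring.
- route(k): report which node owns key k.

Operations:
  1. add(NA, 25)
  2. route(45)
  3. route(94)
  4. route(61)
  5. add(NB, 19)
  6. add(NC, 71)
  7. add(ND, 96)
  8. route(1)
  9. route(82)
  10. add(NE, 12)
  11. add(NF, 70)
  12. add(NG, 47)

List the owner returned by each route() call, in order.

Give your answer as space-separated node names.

Op 1: add NA@25 -> ring=[25:NA]
Op 2: route key 45: none >= 45, wrap to smallest pos 25 -> NA
Op 3: route key 94: none >= 94, wrap to smallest pos 25 -> NA
Op 4: route key 61: none >= 61, wrap to smallest pos 25 -> NA
Op 5: add NB@19 -> ring=[19:NB,25:NA]
Op 6: add NC@71 -> ring=[19:NB,25:NA,71:NC]
Op 7: add ND@96 -> ring=[19:NB,25:NA,71:NC,96:ND]
Op 8: route key 1: smallest pos >= 1 is 19 -> NB
Op 9: route key 82: smallest pos >= 82 is 96 -> ND
Op 10: add NE@12 -> ring=[12:NE,19:NB,25:NA,71:NC,96:ND]
Op 11: add NF@70 -> ring=[12:NE,19:NB,25:NA,70:NF,71:NC,96:ND]
Op 12: add NG@47 -> ring=[12:NE,19:NB,25:NA,47:NG,70:NF,71:NC,96:ND]

Answer: NA NA NA NB ND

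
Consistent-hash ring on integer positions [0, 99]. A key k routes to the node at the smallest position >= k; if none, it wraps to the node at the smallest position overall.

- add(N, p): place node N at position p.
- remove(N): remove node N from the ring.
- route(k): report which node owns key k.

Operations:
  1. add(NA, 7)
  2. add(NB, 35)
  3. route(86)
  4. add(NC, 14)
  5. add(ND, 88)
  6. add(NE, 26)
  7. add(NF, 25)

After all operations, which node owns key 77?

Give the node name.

Op 1: add NA@7 -> ring=[7:NA]
Op 2: add NB@35 -> ring=[7:NA,35:NB]
Op 3: route key 86: none >= 86, wrap to smallest pos 7 -> NA
Op 4: add NC@14 -> ring=[7:NA,14:NC,35:NB]
Op 5: add ND@88 -> ring=[7:NA,14:NC,35:NB,88:ND]
Op 6: add NE@26 -> ring=[7:NA,14:NC,26:NE,35:NB,88:ND]
Op 7: add NF@25 -> ring=[7:NA,14:NC,25:NF,26:NE,35:NB,88:ND]
Final route key 77: smallest pos >= 77 is 88 -> ND

Answer: ND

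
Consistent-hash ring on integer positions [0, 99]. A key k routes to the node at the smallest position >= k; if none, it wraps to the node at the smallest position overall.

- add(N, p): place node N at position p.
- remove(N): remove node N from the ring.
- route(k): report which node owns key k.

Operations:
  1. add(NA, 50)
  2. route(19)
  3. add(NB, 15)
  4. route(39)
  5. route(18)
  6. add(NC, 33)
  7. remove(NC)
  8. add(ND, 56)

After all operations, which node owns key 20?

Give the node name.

Op 1: add NA@50 -> ring=[50:NA]
Op 2: route key 19: smallest pos >= 19 is 50 -> NA
Op 3: add NB@15 -> ring=[15:NB,50:NA]
Op 4: route key 39: smallest pos >= 39 is 50 -> NA
Op 5: route key 18: smallest pos >= 18 is 50 -> NA
Op 6: add NC@33 -> ring=[15:NB,33:NC,50:NA]
Op 7: remove NC -> ring=[15:NB,50:NA]
Op 8: add ND@56 -> ring=[15:NB,50:NA,56:ND]
Final route key 20: smallest pos >= 20 is 50 -> NA

Answer: NA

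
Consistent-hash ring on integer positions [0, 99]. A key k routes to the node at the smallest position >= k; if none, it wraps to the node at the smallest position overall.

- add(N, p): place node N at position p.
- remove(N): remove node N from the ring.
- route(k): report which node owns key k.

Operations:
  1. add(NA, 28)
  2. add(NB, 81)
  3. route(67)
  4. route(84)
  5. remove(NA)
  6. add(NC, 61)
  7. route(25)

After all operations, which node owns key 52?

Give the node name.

Answer: NC

Derivation:
Op 1: add NA@28 -> ring=[28:NA]
Op 2: add NB@81 -> ring=[28:NA,81:NB]
Op 3: route key 67: smallest pos >= 67 is 81 -> NB
Op 4: route key 84: none >= 84, wrap to smallest pos 28 -> NA
Op 5: remove NA -> ring=[81:NB]
Op 6: add NC@61 -> ring=[61:NC,81:NB]
Op 7: route key 25: smallest pos >= 25 is 61 -> NC
Final route key 52: smallest pos >= 52 is 61 -> NC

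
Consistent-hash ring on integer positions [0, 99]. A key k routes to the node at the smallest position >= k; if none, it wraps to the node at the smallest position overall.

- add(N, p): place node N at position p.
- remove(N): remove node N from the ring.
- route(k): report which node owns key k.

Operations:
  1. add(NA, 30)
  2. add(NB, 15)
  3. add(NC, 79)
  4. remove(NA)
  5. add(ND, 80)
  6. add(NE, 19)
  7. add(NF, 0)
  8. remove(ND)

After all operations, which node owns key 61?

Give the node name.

Op 1: add NA@30 -> ring=[30:NA]
Op 2: add NB@15 -> ring=[15:NB,30:NA]
Op 3: add NC@79 -> ring=[15:NB,30:NA,79:NC]
Op 4: remove NA -> ring=[15:NB,79:NC]
Op 5: add ND@80 -> ring=[15:NB,79:NC,80:ND]
Op 6: add NE@19 -> ring=[15:NB,19:NE,79:NC,80:ND]
Op 7: add NF@0 -> ring=[0:NF,15:NB,19:NE,79:NC,80:ND]
Op 8: remove ND -> ring=[0:NF,15:NB,19:NE,79:NC]
Final route key 61: smallest pos >= 61 is 79 -> NC

Answer: NC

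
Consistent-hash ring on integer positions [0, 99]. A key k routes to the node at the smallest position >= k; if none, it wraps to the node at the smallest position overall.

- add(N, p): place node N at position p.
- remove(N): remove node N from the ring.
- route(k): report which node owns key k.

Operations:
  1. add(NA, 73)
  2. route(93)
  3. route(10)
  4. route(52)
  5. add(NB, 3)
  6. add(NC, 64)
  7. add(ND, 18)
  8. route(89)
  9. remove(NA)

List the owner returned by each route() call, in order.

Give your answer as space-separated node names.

Op 1: add NA@73 -> ring=[73:NA]
Op 2: route key 93: none >= 93, wrap to smallest pos 73 -> NA
Op 3: route key 10: smallest pos >= 10 is 73 -> NA
Op 4: route key 52: smallest pos >= 52 is 73 -> NA
Op 5: add NB@3 -> ring=[3:NB,73:NA]
Op 6: add NC@64 -> ring=[3:NB,64:NC,73:NA]
Op 7: add ND@18 -> ring=[3:NB,18:ND,64:NC,73:NA]
Op 8: route key 89: none >= 89, wrap to smallest pos 3 -> NB
Op 9: remove NA -> ring=[3:NB,18:ND,64:NC]

Answer: NA NA NA NB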